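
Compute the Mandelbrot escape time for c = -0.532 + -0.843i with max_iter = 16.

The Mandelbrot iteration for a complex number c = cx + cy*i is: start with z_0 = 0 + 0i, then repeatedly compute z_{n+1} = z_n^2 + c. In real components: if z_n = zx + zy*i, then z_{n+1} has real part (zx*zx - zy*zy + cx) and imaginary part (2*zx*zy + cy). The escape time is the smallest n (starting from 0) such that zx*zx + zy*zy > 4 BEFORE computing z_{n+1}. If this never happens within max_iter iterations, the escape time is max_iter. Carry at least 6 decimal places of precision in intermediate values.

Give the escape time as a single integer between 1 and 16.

z_0 = 0 + 0i, c = -0.5320 + -0.8430i
Iter 1: z = -0.5320 + -0.8430i, |z|^2 = 0.9937
Iter 2: z = -0.9596 + 0.0540i, |z|^2 = 0.9238
Iter 3: z = 0.3860 + -0.9465i, |z|^2 = 1.0449
Iter 4: z = -1.2790 + -1.5737i, |z|^2 = 4.1122
Escaped at iteration 4

Answer: 4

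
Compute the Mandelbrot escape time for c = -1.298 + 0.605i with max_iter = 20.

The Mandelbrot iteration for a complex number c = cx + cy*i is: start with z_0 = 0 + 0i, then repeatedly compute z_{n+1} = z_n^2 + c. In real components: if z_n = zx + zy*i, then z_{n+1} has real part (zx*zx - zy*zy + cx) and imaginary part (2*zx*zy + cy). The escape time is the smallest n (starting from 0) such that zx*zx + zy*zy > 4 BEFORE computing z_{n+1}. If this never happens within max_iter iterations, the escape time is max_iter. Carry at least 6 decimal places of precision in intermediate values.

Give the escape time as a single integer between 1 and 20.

Answer: 3

Derivation:
z_0 = 0 + 0i, c = -1.2980 + 0.6050i
Iter 1: z = -1.2980 + 0.6050i, |z|^2 = 2.0508
Iter 2: z = 0.0208 + -0.9656i, |z|^2 = 0.9328
Iter 3: z = -2.2299 + 0.5649i, |z|^2 = 5.2916
Escaped at iteration 3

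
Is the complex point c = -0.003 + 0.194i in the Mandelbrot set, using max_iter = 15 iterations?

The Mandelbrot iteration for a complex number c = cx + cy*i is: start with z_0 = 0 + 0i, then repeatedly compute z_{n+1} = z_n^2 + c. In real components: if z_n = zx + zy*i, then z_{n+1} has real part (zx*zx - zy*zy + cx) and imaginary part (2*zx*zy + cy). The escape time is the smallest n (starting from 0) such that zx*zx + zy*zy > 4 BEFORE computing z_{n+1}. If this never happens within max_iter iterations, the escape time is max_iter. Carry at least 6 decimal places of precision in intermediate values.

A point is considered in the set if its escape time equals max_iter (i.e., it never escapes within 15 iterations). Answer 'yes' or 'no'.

z_0 = 0 + 0i, c = -0.0030 + 0.1940i
Iter 1: z = -0.0030 + 0.1940i, |z|^2 = 0.0376
Iter 2: z = -0.0406 + 0.1928i, |z|^2 = 0.0388
Iter 3: z = -0.0385 + 0.1783i, |z|^2 = 0.0333
Iter 4: z = -0.0333 + 0.1803i, |z|^2 = 0.0336
Iter 5: z = -0.0344 + 0.1820i, |z|^2 = 0.0343
Iter 6: z = -0.0349 + 0.1815i, |z|^2 = 0.0342
Iter 7: z = -0.0347 + 0.1813i, |z|^2 = 0.0341
Iter 8: z = -0.0347 + 0.1814i, |z|^2 = 0.0341
Iter 9: z = -0.0347 + 0.1814i, |z|^2 = 0.0341
Iter 10: z = -0.0347 + 0.1814i, |z|^2 = 0.0341
Iter 11: z = -0.0347 + 0.1814i, |z|^2 = 0.0341
Iter 12: z = -0.0347 + 0.1814i, |z|^2 = 0.0341
Iter 13: z = -0.0347 + 0.1814i, |z|^2 = 0.0341
Iter 14: z = -0.0347 + 0.1814i, |z|^2 = 0.0341
Did not escape in 15 iterations → in set

Answer: yes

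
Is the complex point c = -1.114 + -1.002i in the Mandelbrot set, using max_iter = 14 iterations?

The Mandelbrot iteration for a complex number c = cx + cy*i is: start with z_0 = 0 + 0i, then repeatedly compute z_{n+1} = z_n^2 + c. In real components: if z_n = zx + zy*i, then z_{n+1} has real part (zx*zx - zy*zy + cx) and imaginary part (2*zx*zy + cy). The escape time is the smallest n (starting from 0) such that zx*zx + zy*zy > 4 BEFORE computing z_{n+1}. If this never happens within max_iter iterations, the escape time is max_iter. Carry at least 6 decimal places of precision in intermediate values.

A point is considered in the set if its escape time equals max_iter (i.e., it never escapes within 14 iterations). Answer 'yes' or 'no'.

z_0 = 0 + 0i, c = -1.1140 + -1.0020i
Iter 1: z = -1.1140 + -1.0020i, |z|^2 = 2.2450
Iter 2: z = -0.8770 + 1.2305i, |z|^2 = 2.2832
Iter 3: z = -1.8589 + -3.1602i, |z|^2 = 13.4425
Escaped at iteration 3

Answer: no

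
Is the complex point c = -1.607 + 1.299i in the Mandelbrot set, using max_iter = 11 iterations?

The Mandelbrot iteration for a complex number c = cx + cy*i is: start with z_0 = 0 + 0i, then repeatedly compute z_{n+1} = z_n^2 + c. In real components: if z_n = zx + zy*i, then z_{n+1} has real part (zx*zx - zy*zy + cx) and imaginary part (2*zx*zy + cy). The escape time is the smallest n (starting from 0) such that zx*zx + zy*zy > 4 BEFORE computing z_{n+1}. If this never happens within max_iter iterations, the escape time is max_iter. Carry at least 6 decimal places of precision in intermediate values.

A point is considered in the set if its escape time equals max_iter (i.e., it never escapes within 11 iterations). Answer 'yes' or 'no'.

Answer: no

Derivation:
z_0 = 0 + 0i, c = -1.6070 + 1.2990i
Iter 1: z = -1.6070 + 1.2990i, |z|^2 = 4.2698
Escaped at iteration 1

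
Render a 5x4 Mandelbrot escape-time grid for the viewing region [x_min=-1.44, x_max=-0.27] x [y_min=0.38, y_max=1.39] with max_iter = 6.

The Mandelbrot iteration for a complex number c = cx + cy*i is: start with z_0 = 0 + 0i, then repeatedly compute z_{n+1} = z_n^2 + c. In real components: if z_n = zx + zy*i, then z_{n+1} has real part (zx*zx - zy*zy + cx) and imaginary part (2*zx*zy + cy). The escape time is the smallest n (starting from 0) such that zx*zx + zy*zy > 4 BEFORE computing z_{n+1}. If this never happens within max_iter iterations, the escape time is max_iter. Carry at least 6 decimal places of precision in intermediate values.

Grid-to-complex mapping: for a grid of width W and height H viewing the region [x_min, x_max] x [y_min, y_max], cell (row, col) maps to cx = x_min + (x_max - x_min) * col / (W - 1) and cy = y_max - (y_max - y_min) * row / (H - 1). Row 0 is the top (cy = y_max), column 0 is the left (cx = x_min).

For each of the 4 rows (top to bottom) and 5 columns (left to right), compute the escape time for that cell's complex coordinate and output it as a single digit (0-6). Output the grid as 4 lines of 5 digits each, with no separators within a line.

(row=0, col=0): c = -1.4400 + 1.3900i → escape time 1
(row=0, col=1): c = -1.1475 + 1.3900i → escape time 2
(row=0, col=2): c = -0.8550 + 1.3900i → escape time 2
(row=0, col=3): c = -0.5625 + 1.3900i → escape time 2
(row=0, col=4): c = -0.2700 + 1.3900i → escape time 2
(row=1, col=0): c = -1.4400 + 1.0533i → escape time 2
(row=1, col=1): c = -1.1475 + 1.0533i → escape time 3
(row=1, col=2): c = -0.8550 + 1.0533i → escape time 3
(row=1, col=3): c = -0.5625 + 1.0533i → escape time 4
(row=1, col=4): c = -0.2700 + 1.0533i → escape time 5
(row=2, col=0): c = -1.4400 + 0.7167i → escape time 3
(row=2, col=1): c = -1.1475 + 0.7167i → escape time 3
(row=2, col=2): c = -0.8550 + 0.7167i → escape time 4
(row=2, col=3): c = -0.5625 + 0.7167i → escape time 6
(row=2, col=4): c = -0.2700 + 0.7167i → escape time 6
(row=3, col=0): c = -1.4400 + 0.3800i → escape time 4
(row=3, col=1): c = -1.1475 + 0.3800i → escape time 6
(row=3, col=2): c = -0.8550 + 0.3800i → escape time 6
(row=3, col=3): c = -0.5625 + 0.3800i → escape time 6
(row=3, col=4): c = -0.2700 + 0.3800i → escape time 6

Answer: 12222
23345
33466
46666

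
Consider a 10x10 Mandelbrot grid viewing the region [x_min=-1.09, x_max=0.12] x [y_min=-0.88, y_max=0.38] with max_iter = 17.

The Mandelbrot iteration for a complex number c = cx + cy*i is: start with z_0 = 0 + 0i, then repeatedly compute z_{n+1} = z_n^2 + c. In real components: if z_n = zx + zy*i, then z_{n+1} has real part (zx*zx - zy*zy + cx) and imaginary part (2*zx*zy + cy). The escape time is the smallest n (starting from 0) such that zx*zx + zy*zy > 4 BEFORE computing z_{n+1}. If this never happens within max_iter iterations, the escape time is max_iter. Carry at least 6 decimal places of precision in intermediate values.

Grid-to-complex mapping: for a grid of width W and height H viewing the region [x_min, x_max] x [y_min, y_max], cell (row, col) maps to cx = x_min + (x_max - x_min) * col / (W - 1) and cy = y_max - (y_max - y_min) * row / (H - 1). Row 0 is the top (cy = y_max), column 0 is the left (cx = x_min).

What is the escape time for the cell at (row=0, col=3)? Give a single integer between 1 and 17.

Answer: 17

Derivation:
z_0 = 0 + 0i, c = -0.6867 + 0.3800i
Iter 1: z = -0.6867 + 0.3800i, |z|^2 = 0.6159
Iter 2: z = -0.3596 + -0.1419i, |z|^2 = 0.1494
Iter 3: z = -0.5775 + 0.4820i, |z|^2 = 0.5659
Iter 4: z = -0.5855 + -0.1767i, |z|^2 = 0.3740
Iter 5: z = -0.3751 + 0.5870i, |z|^2 = 0.4852
Iter 6: z = -0.8905 + -0.0603i, |z|^2 = 0.7966
Iter 7: z = 0.1027 + 0.4875i, |z|^2 = 0.2482
Iter 8: z = -0.9138 + 0.4801i, |z|^2 = 1.0654
Iter 9: z = -0.0822 + -0.4974i, |z|^2 = 0.2541
Iter 10: z = -0.9273 + 0.4617i, |z|^2 = 1.0731
Iter 11: z = -0.0400 + -0.4763i, |z|^2 = 0.2285
Iter 12: z = -0.9120 + 0.4181i, |z|^2 = 1.0065
Iter 13: z = -0.0298 + -0.3826i, |z|^2 = 0.1473
Iter 14: z = -0.8322 + 0.4028i, |z|^2 = 0.8548
Iter 15: z = -0.1564 + -0.2904i, |z|^2 = 0.1088
Iter 16: z = -0.7466 + 0.4709i, |z|^2 = 0.7790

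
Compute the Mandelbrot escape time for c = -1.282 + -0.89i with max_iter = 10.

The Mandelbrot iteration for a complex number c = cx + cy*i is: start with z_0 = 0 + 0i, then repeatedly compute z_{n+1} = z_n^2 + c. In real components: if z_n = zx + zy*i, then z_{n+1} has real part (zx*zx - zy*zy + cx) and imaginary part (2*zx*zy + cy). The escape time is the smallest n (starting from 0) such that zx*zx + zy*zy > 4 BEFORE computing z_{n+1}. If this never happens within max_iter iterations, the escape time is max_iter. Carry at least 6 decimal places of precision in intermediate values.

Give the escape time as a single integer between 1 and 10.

Answer: 3

Derivation:
z_0 = 0 + 0i, c = -1.2820 + -0.8900i
Iter 1: z = -1.2820 + -0.8900i, |z|^2 = 2.4356
Iter 2: z = -0.4306 + 1.3920i, |z|^2 = 2.1229
Iter 3: z = -3.0342 + -2.0887i, |z|^2 = 13.5687
Escaped at iteration 3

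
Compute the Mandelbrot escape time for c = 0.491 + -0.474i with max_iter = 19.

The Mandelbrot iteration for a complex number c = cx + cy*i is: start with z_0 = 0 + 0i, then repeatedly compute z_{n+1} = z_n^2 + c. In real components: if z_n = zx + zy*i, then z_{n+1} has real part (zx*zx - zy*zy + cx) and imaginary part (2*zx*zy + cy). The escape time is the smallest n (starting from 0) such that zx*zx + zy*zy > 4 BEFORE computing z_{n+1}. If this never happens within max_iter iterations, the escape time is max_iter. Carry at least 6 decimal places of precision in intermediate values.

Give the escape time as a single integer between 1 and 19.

z_0 = 0 + 0i, c = 0.4910 + -0.4740i
Iter 1: z = 0.4910 + -0.4740i, |z|^2 = 0.4658
Iter 2: z = 0.5074 + -0.9395i, |z|^2 = 1.1401
Iter 3: z = -0.1341 + -1.4274i, |z|^2 = 2.0554
Iter 4: z = -1.5284 + -0.0911i, |z|^2 = 2.3444
Iter 5: z = 2.8188 + -0.1956i, |z|^2 = 7.9838
Escaped at iteration 5

Answer: 5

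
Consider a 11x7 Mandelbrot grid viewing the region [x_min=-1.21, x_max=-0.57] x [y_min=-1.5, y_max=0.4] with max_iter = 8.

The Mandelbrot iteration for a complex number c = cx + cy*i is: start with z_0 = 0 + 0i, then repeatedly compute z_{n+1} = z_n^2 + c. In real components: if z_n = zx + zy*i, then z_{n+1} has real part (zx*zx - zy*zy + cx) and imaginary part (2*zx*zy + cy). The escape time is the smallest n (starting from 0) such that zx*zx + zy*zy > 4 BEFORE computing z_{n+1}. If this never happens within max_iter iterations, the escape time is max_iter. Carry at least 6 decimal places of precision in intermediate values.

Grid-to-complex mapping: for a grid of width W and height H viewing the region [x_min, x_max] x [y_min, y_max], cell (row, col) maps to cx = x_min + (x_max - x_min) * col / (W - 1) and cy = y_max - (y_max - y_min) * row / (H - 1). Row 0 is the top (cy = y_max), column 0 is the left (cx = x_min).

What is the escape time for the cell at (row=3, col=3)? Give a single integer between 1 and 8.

Answer: 5

Derivation:
z_0 = 0 + 0i, c = -1.0180 + -0.5500i
Iter 1: z = -1.0180 + -0.5500i, |z|^2 = 1.3388
Iter 2: z = -0.2842 + 0.5698i, |z|^2 = 0.4054
Iter 3: z = -1.2619 + -0.8738i, |z|^2 = 2.3560
Iter 4: z = -0.1892 + 1.6554i, |z|^2 = 2.7763
Iter 5: z = -3.7227 + -1.1763i, |z|^2 = 15.2423
Escaped at iteration 5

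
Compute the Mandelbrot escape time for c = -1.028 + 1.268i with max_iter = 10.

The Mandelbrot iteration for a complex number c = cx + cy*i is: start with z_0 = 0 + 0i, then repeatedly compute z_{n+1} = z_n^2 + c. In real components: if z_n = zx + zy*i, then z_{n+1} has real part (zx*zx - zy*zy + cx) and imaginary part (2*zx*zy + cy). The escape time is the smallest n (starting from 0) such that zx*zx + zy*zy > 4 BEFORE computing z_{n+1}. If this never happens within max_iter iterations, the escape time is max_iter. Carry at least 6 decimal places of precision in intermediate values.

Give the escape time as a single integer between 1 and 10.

z_0 = 0 + 0i, c = -1.0280 + 1.2680i
Iter 1: z = -1.0280 + 1.2680i, |z|^2 = 2.6646
Iter 2: z = -1.5790 + -1.3390i, |z|^2 = 4.2863
Escaped at iteration 2

Answer: 2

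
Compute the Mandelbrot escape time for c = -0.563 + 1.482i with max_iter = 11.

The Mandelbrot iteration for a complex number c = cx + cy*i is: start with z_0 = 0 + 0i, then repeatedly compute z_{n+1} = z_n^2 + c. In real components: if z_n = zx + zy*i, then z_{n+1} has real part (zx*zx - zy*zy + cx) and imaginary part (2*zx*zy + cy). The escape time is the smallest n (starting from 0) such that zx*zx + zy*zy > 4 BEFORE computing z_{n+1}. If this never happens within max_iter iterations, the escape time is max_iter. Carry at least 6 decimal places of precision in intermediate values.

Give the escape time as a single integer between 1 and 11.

z_0 = 0 + 0i, c = -0.5630 + 1.4820i
Iter 1: z = -0.5630 + 1.4820i, |z|^2 = 2.5133
Iter 2: z = -2.4424 + -0.1867i, |z|^2 = 6.0000
Escaped at iteration 2

Answer: 2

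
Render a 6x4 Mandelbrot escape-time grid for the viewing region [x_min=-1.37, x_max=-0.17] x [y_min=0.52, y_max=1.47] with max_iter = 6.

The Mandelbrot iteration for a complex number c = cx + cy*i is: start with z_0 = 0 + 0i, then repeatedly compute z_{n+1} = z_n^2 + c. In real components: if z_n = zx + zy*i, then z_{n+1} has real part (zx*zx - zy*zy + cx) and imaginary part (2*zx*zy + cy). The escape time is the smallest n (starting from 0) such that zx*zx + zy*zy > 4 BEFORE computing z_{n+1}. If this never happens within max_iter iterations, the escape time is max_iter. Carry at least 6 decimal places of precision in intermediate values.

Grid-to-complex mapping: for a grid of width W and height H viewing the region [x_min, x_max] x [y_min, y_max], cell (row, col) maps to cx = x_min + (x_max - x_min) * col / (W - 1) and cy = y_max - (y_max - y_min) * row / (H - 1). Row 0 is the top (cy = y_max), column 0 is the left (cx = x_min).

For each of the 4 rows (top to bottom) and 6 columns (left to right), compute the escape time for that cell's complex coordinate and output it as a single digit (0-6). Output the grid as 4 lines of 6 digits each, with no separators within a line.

(row=0, col=0): c = -1.3700 + 1.4700i → escape time 1
(row=0, col=1): c = -1.1300 + 1.4700i → escape time 2
(row=0, col=2): c = -0.8900 + 1.4700i → escape time 2
(row=0, col=3): c = -0.6500 + 1.4700i → escape time 2
(row=0, col=4): c = -0.4100 + 1.4700i → escape time 2
(row=0, col=5): c = -0.1700 + 1.4700i → escape time 2
(row=1, col=0): c = -1.3700 + 1.1533i → escape time 2
(row=1, col=1): c = -1.1300 + 1.1533i → escape time 3
(row=1, col=2): c = -0.8900 + 1.1533i → escape time 3
(row=1, col=3): c = -0.6500 + 1.1533i → escape time 3
(row=1, col=4): c = -0.4100 + 1.1533i → escape time 3
(row=1, col=5): c = -0.1700 + 1.1533i → escape time 4
(row=2, col=0): c = -1.3700 + 0.8367i → escape time 3
(row=2, col=1): c = -1.1300 + 0.8367i → escape time 3
(row=2, col=2): c = -0.8900 + 0.8367i → escape time 4
(row=2, col=3): c = -0.6500 + 0.8367i → escape time 4
(row=2, col=4): c = -0.4100 + 0.8367i → escape time 5
(row=2, col=5): c = -0.1700 + 0.8367i → escape time 6
(row=3, col=0): c = -1.3700 + 0.5200i → escape time 3
(row=3, col=1): c = -1.1300 + 0.5200i → escape time 5
(row=3, col=2): c = -0.8900 + 0.5200i → escape time 5
(row=3, col=3): c = -0.6500 + 0.5200i → escape time 6
(row=3, col=4): c = -0.4100 + 0.5200i → escape time 6
(row=3, col=5): c = -0.1700 + 0.5200i → escape time 6

Answer: 122222
233334
334456
355666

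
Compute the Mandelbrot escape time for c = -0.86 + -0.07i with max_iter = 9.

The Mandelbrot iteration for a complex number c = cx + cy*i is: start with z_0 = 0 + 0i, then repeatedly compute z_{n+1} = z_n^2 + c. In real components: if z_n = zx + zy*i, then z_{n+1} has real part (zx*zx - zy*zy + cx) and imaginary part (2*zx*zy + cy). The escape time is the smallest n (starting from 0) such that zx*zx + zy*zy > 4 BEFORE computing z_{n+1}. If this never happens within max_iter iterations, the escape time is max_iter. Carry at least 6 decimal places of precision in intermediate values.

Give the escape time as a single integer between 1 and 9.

Answer: 9

Derivation:
z_0 = 0 + 0i, c = -0.8600 + -0.0700i
Iter 1: z = -0.8600 + -0.0700i, |z|^2 = 0.7445
Iter 2: z = -0.1253 + 0.0504i, |z|^2 = 0.0182
Iter 3: z = -0.8468 + -0.0826i, |z|^2 = 0.7240
Iter 4: z = -0.1497 + 0.0699i, |z|^2 = 0.0273
Iter 5: z = -0.8425 + -0.0909i, |z|^2 = 0.7181
Iter 6: z = -0.1585 + 0.0832i, |z|^2 = 0.0320
Iter 7: z = -0.8418 + -0.0964i, |z|^2 = 0.7179
Iter 8: z = -0.1606 + 0.0923i, |z|^2 = 0.0343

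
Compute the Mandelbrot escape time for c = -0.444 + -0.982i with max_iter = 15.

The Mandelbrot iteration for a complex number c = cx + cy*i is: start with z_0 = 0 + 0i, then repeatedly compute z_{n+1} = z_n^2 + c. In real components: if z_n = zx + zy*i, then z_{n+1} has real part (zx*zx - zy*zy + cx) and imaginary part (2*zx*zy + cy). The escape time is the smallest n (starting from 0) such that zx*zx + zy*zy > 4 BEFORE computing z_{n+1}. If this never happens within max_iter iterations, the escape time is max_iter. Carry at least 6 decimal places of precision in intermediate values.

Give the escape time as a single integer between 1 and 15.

z_0 = 0 + 0i, c = -0.4440 + -0.9820i
Iter 1: z = -0.4440 + -0.9820i, |z|^2 = 1.1615
Iter 2: z = -1.2112 + -0.1100i, |z|^2 = 1.4791
Iter 3: z = 1.0109 + -0.7156i, |z|^2 = 1.5339
Iter 4: z = 0.0658 + -2.4287i, |z|^2 = 5.9030
Escaped at iteration 4

Answer: 4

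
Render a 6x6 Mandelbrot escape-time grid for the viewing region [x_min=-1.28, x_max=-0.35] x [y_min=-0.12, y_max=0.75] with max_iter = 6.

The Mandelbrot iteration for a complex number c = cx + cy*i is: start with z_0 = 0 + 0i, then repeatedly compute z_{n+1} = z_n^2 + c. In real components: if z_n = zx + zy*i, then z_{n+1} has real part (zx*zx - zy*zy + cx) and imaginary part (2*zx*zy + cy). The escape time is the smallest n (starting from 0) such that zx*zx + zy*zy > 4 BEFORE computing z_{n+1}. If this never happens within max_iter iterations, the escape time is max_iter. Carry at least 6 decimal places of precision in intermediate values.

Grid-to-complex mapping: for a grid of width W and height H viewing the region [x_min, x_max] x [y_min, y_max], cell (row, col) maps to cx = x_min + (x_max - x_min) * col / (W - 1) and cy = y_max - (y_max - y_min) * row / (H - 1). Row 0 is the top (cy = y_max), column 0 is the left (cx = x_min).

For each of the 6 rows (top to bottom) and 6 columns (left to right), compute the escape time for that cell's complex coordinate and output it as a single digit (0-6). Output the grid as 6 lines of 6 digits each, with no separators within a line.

(row=0, col=0): c = -1.2800 + 0.7500i → escape time 3
(row=0, col=1): c = -1.0940 + 0.7500i → escape time 3
(row=0, col=2): c = -0.9080 + 0.7500i → escape time 4
(row=0, col=3): c = -0.7220 + 0.7500i → escape time 4
(row=0, col=4): c = -0.5360 + 0.7500i → escape time 6
(row=0, col=5): c = -0.3500 + 0.7500i → escape time 6
(row=1, col=0): c = -1.2800 + 0.5760i → escape time 3
(row=1, col=1): c = -1.0940 + 0.5760i → escape time 4
(row=1, col=2): c = -0.9080 + 0.5760i → escape time 5
(row=1, col=3): c = -0.7220 + 0.5760i → escape time 6
(row=1, col=4): c = -0.5360 + 0.5760i → escape time 6
(row=1, col=5): c = -0.3500 + 0.5760i → escape time 6
(row=2, col=0): c = -1.2800 + 0.4020i → escape time 6
(row=2, col=1): c = -1.0940 + 0.4020i → escape time 6
(row=2, col=2): c = -0.9080 + 0.4020i → escape time 6
(row=2, col=3): c = -0.7220 + 0.4020i → escape time 6
(row=2, col=4): c = -0.5360 + 0.4020i → escape time 6
(row=2, col=5): c = -0.3500 + 0.4020i → escape time 6
(row=3, col=0): c = -1.2800 + 0.2280i → escape time 6
(row=3, col=1): c = -1.0940 + 0.2280i → escape time 6
(row=3, col=2): c = -0.9080 + 0.2280i → escape time 6
(row=3, col=3): c = -0.7220 + 0.2280i → escape time 6
(row=3, col=4): c = -0.5360 + 0.2280i → escape time 6
(row=3, col=5): c = -0.3500 + 0.2280i → escape time 6
(row=4, col=0): c = -1.2800 + 0.0540i → escape time 6
(row=4, col=1): c = -1.0940 + 0.0540i → escape time 6
(row=4, col=2): c = -0.9080 + 0.0540i → escape time 6
(row=4, col=3): c = -0.7220 + 0.0540i → escape time 6
(row=4, col=4): c = -0.5360 + 0.0540i → escape time 6
(row=4, col=5): c = -0.3500 + 0.0540i → escape time 6
(row=5, col=0): c = -1.2800 + -0.1200i → escape time 6
(row=5, col=1): c = -1.0940 + -0.1200i → escape time 6
(row=5, col=2): c = -0.9080 + -0.1200i → escape time 6
(row=5, col=3): c = -0.7220 + -0.1200i → escape time 6
(row=5, col=4): c = -0.5360 + -0.1200i → escape time 6
(row=5, col=5): c = -0.3500 + -0.1200i → escape time 6

Answer: 334466
345666
666666
666666
666666
666666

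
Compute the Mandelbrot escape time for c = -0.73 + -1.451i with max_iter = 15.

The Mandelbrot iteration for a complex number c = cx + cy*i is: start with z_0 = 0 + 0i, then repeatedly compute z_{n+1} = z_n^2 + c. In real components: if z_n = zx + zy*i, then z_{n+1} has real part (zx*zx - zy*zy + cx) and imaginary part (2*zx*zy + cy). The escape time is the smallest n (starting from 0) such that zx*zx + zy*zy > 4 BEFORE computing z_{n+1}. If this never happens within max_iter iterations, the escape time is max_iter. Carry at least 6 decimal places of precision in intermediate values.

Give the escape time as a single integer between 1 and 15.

z_0 = 0 + 0i, c = -0.7300 + -1.4510i
Iter 1: z = -0.7300 + -1.4510i, |z|^2 = 2.6383
Iter 2: z = -2.3025 + 0.6675i, |z|^2 = 5.7470
Escaped at iteration 2

Answer: 2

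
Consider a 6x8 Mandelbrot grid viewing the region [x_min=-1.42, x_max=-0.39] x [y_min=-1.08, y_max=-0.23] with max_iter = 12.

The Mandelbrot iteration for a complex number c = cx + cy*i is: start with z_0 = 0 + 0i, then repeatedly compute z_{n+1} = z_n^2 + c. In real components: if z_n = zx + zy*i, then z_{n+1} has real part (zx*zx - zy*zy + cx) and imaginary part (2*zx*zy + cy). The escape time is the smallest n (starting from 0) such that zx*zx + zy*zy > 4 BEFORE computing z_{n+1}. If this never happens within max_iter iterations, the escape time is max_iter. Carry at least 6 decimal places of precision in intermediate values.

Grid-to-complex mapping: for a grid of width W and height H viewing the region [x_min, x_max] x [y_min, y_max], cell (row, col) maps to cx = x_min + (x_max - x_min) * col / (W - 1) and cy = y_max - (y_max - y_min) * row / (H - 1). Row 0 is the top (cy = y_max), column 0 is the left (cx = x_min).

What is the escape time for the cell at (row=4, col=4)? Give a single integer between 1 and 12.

z_0 = 0 + 0i, c = -0.5960 + -0.7157i
Iter 1: z = -0.5960 + -0.7157i, |z|^2 = 0.8675
Iter 2: z = -0.7530 + 0.1374i, |z|^2 = 0.5859
Iter 3: z = -0.0478 + -0.9227i, |z|^2 = 0.8536
Iter 4: z = -1.4450 + -0.6275i, |z|^2 = 2.4818
Iter 5: z = 1.0984 + 1.0977i, |z|^2 = 2.4115
Iter 6: z = -0.5943 + 1.6957i, |z|^2 = 3.2288
Iter 7: z = -3.1183 + -2.7314i, |z|^2 = 17.1844
Escaped at iteration 7

Answer: 7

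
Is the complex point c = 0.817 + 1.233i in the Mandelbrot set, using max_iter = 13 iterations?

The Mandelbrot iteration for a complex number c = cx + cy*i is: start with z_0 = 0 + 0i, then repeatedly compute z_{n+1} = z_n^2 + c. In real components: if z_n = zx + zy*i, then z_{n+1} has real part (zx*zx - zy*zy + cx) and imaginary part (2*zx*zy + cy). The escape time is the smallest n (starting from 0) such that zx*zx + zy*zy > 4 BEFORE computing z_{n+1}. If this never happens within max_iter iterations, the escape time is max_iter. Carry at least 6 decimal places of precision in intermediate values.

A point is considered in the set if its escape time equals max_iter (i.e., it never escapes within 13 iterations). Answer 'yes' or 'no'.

z_0 = 0 + 0i, c = 0.8170 + 1.2330i
Iter 1: z = 0.8170 + 1.2330i, |z|^2 = 2.1878
Iter 2: z = -0.0358 + 3.2477i, |z|^2 = 10.5490
Escaped at iteration 2

Answer: no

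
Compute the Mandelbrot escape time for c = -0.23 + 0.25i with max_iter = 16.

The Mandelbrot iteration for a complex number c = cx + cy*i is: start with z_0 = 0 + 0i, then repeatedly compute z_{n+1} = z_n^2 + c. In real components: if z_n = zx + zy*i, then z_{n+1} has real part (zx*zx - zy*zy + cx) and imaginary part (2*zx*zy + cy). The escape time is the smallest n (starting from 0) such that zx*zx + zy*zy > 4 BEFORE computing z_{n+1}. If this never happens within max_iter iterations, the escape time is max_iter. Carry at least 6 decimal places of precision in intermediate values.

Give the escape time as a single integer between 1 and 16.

Answer: 16

Derivation:
z_0 = 0 + 0i, c = -0.2300 + 0.2500i
Iter 1: z = -0.2300 + 0.2500i, |z|^2 = 0.1154
Iter 2: z = -0.2396 + 0.1350i, |z|^2 = 0.0756
Iter 3: z = -0.1908 + 0.1853i, |z|^2 = 0.0708
Iter 4: z = -0.2279 + 0.1793i, |z|^2 = 0.0841
Iter 5: z = -0.2102 + 0.1683i, |z|^2 = 0.0725
Iter 6: z = -0.2141 + 0.1793i, |z|^2 = 0.0780
Iter 7: z = -0.2163 + 0.1732i, |z|^2 = 0.0768
Iter 8: z = -0.2132 + 0.1751i, |z|^2 = 0.0761
Iter 9: z = -0.2152 + 0.1753i, |z|^2 = 0.0770
Iter 10: z = -0.2144 + 0.1745i, |z|^2 = 0.0764
Iter 11: z = -0.2145 + 0.1751i, |z|^2 = 0.0767
Iter 12: z = -0.2147 + 0.1749i, |z|^2 = 0.0767
Iter 13: z = -0.2145 + 0.1749i, |z|^2 = 0.0766
Iter 14: z = -0.2146 + 0.1750i, |z|^2 = 0.0767
Iter 15: z = -0.2146 + 0.1749i, |z|^2 = 0.0766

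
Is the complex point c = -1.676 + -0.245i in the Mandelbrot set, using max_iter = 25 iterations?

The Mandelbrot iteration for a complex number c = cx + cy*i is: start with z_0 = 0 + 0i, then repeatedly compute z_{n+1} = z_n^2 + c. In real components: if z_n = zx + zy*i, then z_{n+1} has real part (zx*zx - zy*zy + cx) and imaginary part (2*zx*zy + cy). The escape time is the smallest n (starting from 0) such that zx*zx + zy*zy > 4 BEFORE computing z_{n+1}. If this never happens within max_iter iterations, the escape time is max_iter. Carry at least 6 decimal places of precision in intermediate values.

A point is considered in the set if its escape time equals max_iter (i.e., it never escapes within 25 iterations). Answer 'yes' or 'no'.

Answer: no

Derivation:
z_0 = 0 + 0i, c = -1.6760 + -0.2450i
Iter 1: z = -1.6760 + -0.2450i, |z|^2 = 2.8690
Iter 2: z = 1.0730 + 0.5762i, |z|^2 = 1.4833
Iter 3: z = -0.8568 + 0.9916i, |z|^2 = 1.7173
Iter 4: z = -1.9250 + -1.9442i, |z|^2 = 7.4856
Escaped at iteration 4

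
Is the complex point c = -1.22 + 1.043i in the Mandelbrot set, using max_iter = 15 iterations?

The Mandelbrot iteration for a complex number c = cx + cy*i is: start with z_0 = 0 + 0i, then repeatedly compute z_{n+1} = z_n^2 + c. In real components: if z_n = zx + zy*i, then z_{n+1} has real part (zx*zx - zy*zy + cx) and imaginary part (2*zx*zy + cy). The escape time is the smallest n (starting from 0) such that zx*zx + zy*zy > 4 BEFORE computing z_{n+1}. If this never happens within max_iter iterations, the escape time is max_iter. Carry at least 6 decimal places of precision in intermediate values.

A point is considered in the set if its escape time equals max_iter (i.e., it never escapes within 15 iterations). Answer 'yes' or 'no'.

Answer: no

Derivation:
z_0 = 0 + 0i, c = -1.2200 + 1.0430i
Iter 1: z = -1.2200 + 1.0430i, |z|^2 = 2.5762
Iter 2: z = -0.8194 + -1.5019i, |z|^2 = 2.9273
Iter 3: z = -2.8043 + 3.5045i, |z|^2 = 20.1454
Escaped at iteration 3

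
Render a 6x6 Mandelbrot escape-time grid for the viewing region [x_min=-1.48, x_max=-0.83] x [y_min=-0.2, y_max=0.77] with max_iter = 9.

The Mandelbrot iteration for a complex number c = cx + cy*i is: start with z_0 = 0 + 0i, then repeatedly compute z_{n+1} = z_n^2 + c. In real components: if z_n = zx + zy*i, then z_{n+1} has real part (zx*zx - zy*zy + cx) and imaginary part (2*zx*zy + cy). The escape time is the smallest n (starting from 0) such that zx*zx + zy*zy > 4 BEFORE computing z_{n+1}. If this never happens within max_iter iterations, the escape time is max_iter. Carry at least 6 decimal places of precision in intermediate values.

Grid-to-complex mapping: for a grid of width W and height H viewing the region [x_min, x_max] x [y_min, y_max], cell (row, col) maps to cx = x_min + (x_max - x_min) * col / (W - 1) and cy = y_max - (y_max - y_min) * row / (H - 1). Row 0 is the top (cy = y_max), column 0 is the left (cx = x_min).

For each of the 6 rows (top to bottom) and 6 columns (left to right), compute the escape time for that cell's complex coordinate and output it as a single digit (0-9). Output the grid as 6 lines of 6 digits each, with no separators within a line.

Answer: 333344
333455
468777
579999
999999
579999

Derivation:
(row=0, col=0): c = -1.4800 + 0.7700i → escape time 3
(row=0, col=1): c = -1.3500 + 0.7700i → escape time 3
(row=0, col=2): c = -1.2200 + 0.7700i → escape time 3
(row=0, col=3): c = -1.0900 + 0.7700i → escape time 3
(row=0, col=4): c = -0.9600 + 0.7700i → escape time 4
(row=0, col=5): c = -0.8300 + 0.7700i → escape time 4
(row=1, col=0): c = -1.4800 + 0.5760i → escape time 3
(row=1, col=1): c = -1.3500 + 0.5760i → escape time 3
(row=1, col=2): c = -1.2200 + 0.5760i → escape time 3
(row=1, col=3): c = -1.0900 + 0.5760i → escape time 4
(row=1, col=4): c = -0.9600 + 0.5760i → escape time 5
(row=1, col=5): c = -0.8300 + 0.5760i → escape time 5
(row=2, col=0): c = -1.4800 + 0.3820i → escape time 4
(row=2, col=1): c = -1.3500 + 0.3820i → escape time 6
(row=2, col=2): c = -1.2200 + 0.3820i → escape time 8
(row=2, col=3): c = -1.0900 + 0.3820i → escape time 7
(row=2, col=4): c = -0.9600 + 0.3820i → escape time 7
(row=2, col=5): c = -0.8300 + 0.3820i → escape time 7
(row=3, col=0): c = -1.4800 + 0.1880i → escape time 5
(row=3, col=1): c = -1.3500 + 0.1880i → escape time 7
(row=3, col=2): c = -1.2200 + 0.1880i → escape time 9
(row=3, col=3): c = -1.0900 + 0.1880i → escape time 9
(row=3, col=4): c = -0.9600 + 0.1880i → escape time 9
(row=3, col=5): c = -0.8300 + 0.1880i → escape time 9
(row=4, col=0): c = -1.4800 + -0.0060i → escape time 9
(row=4, col=1): c = -1.3500 + -0.0060i → escape time 9
(row=4, col=2): c = -1.2200 + -0.0060i → escape time 9
(row=4, col=3): c = -1.0900 + -0.0060i → escape time 9
(row=4, col=4): c = -0.9600 + -0.0060i → escape time 9
(row=4, col=5): c = -0.8300 + -0.0060i → escape time 9
(row=5, col=0): c = -1.4800 + -0.2000i → escape time 5
(row=5, col=1): c = -1.3500 + -0.2000i → escape time 7
(row=5, col=2): c = -1.2200 + -0.2000i → escape time 9
(row=5, col=3): c = -1.0900 + -0.2000i → escape time 9
(row=5, col=4): c = -0.9600 + -0.2000i → escape time 9
(row=5, col=5): c = -0.8300 + -0.2000i → escape time 9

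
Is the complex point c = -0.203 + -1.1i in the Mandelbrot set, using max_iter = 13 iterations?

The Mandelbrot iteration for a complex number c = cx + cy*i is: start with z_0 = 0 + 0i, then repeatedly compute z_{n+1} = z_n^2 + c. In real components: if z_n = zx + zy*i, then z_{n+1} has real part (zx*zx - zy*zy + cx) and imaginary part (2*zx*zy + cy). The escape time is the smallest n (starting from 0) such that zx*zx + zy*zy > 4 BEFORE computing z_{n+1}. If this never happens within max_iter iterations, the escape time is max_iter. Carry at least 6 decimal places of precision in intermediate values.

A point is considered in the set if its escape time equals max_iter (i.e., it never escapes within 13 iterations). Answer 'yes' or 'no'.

z_0 = 0 + 0i, c = -0.2030 + -1.1000i
Iter 1: z = -0.2030 + -1.1000i, |z|^2 = 1.2512
Iter 2: z = -1.3718 + -0.6534i, |z|^2 = 2.3087
Iter 3: z = 1.2519 + 0.6927i, |z|^2 = 2.0470
Iter 4: z = 0.8844 + 0.6342i, |z|^2 = 1.1845
Iter 5: z = 0.1769 + 0.0219i, |z|^2 = 0.0318
Iter 6: z = -0.1722 + -1.0923i, |z|^2 = 1.2227
Iter 7: z = -1.3664 + -0.7239i, |z|^2 = 2.3910
Iter 8: z = 1.1400 + 0.8782i, |z|^2 = 2.0708
Iter 9: z = 0.3252 + 0.9023i, |z|^2 = 0.9199
Iter 10: z = -0.9114 + -0.5131i, |z|^2 = 1.0939
Iter 11: z = 0.3643 + -0.1648i, |z|^2 = 0.1599
Iter 12: z = -0.0974 + -1.2201i, |z|^2 = 1.4980
Did not escape in 13 iterations → in set

Answer: yes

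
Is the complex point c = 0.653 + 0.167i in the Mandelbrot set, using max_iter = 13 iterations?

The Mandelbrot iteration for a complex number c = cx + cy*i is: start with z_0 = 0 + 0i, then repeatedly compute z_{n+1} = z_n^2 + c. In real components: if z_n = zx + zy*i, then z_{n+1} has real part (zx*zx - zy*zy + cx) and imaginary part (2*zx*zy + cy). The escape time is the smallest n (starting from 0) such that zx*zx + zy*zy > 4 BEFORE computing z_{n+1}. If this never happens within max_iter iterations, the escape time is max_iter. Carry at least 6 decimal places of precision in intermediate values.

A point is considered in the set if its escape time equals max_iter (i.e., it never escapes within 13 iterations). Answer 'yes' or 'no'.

z_0 = 0 + 0i, c = 0.6530 + 0.1670i
Iter 1: z = 0.6530 + 0.1670i, |z|^2 = 0.4543
Iter 2: z = 1.0515 + 0.3851i, |z|^2 = 1.2540
Iter 3: z = 1.6104 + 0.9769i, |z|^2 = 3.5477
Iter 4: z = 2.2921 + 3.3133i, |z|^2 = 16.2317
Escaped at iteration 4

Answer: no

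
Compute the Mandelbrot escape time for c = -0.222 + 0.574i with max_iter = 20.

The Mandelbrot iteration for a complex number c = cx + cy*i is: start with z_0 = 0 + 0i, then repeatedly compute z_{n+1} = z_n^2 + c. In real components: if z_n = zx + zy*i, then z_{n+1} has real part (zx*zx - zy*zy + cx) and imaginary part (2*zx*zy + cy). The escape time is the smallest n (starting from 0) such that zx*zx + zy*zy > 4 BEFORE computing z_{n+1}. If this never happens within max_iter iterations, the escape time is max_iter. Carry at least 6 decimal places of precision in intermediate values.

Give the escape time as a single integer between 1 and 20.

z_0 = 0 + 0i, c = -0.2220 + 0.5740i
Iter 1: z = -0.2220 + 0.5740i, |z|^2 = 0.3788
Iter 2: z = -0.5022 + 0.3191i, |z|^2 = 0.3540
Iter 3: z = -0.0717 + 0.2535i, |z|^2 = 0.0694
Iter 4: z = -0.2811 + 0.5377i, |z|^2 = 0.3681
Iter 5: z = -0.4321 + 0.2717i, |z|^2 = 0.2605
Iter 6: z = -0.1091 + 0.3392i, |z|^2 = 0.1270
Iter 7: z = -0.3251 + 0.5000i, |z|^2 = 0.3557
Iter 8: z = -0.3662 + 0.2489i, |z|^2 = 0.1961
Iter 9: z = -0.1498 + 0.3917i, |z|^2 = 0.1759
Iter 10: z = -0.3530 + 0.4566i, |z|^2 = 0.3331
Iter 11: z = -0.3059 + 0.2516i, |z|^2 = 0.1569
Iter 12: z = -0.1917 + 0.4200i, |z|^2 = 0.2132
Iter 13: z = -0.3617 + 0.4129i, |z|^2 = 0.3013
Iter 14: z = -0.2617 + 0.2753i, |z|^2 = 0.1443
Iter 15: z = -0.2293 + 0.4299i, |z|^2 = 0.2374
Iter 16: z = -0.3542 + 0.3768i, |z|^2 = 0.2675
Iter 17: z = -0.2385 + 0.3070i, |z|^2 = 0.1512
Iter 18: z = -0.2594 + 0.4275i, |z|^2 = 0.2501
Iter 19: z = -0.3375 + 0.3522i, |z|^2 = 0.2380

Answer: 20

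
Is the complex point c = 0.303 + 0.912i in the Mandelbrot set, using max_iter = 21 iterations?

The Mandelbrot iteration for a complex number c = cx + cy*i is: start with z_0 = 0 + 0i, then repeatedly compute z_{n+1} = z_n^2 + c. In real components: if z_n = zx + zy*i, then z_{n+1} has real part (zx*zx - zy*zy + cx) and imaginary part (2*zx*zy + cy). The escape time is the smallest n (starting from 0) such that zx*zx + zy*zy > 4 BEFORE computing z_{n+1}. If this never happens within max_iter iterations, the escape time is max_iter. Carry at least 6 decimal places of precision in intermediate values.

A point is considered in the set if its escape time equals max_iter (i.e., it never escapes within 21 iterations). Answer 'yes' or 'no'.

Answer: no

Derivation:
z_0 = 0 + 0i, c = 0.3030 + 0.9120i
Iter 1: z = 0.3030 + 0.9120i, |z|^2 = 0.9236
Iter 2: z = -0.4369 + 1.4647i, |z|^2 = 2.3362
Iter 3: z = -1.6514 + -0.3679i, |z|^2 = 2.8623
Iter 4: z = 2.8946 + 2.1272i, |z|^2 = 12.9035
Escaped at iteration 4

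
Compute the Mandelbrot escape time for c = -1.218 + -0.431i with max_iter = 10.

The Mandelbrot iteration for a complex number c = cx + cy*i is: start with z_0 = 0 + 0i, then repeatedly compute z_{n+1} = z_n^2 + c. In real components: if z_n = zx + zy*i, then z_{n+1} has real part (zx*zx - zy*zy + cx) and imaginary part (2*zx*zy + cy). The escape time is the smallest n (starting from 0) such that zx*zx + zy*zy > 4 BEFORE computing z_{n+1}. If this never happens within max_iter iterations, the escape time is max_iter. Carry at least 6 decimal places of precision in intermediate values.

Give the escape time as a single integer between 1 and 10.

Answer: 6

Derivation:
z_0 = 0 + 0i, c = -1.2180 + -0.4310i
Iter 1: z = -1.2180 + -0.4310i, |z|^2 = 1.6693
Iter 2: z = 0.0798 + 0.6189i, |z|^2 = 0.3894
Iter 3: z = -1.5947 + -0.3323i, |z|^2 = 2.6535
Iter 4: z = 1.2147 + 0.6287i, |z|^2 = 1.8707
Iter 5: z = -0.1379 + 1.0964i, |z|^2 = 1.2211
Iter 6: z = -2.4010 + -0.7334i, |z|^2 = 6.3027
Escaped at iteration 6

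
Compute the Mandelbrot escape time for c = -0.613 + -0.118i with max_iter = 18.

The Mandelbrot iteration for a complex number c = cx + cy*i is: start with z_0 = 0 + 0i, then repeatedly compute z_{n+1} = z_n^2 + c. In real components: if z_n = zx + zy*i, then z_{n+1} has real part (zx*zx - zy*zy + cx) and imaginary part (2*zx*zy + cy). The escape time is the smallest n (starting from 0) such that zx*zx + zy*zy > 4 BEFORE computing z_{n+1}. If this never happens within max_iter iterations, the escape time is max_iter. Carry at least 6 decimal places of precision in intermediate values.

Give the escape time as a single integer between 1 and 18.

Answer: 18

Derivation:
z_0 = 0 + 0i, c = -0.6130 + -0.1180i
Iter 1: z = -0.6130 + -0.1180i, |z|^2 = 0.3897
Iter 2: z = -0.2512 + 0.0267i, |z|^2 = 0.0638
Iter 3: z = -0.5506 + -0.1314i, |z|^2 = 0.3205
Iter 4: z = -0.3271 + 0.0267i, |z|^2 = 0.1077
Iter 5: z = -0.5067 + -0.1355i, |z|^2 = 0.2751
Iter 6: z = -0.3746 + 0.0193i, |z|^2 = 0.1407
Iter 7: z = -0.4731 + -0.1325i, |z|^2 = 0.2413
Iter 8: z = -0.4067 + 0.0073i, |z|^2 = 0.1655
Iter 9: z = -0.4476 + -0.1240i, |z|^2 = 0.2157
Iter 10: z = -0.4280 + -0.0070i, |z|^2 = 0.1832
Iter 11: z = -0.4299 + -0.1120i, |z|^2 = 0.1973
Iter 12: z = -0.4408 + -0.0217i, |z|^2 = 0.1947
Iter 13: z = -0.4192 + -0.0988i, |z|^2 = 0.1855
Iter 14: z = -0.4470 + -0.0351i, |z|^2 = 0.2011
Iter 15: z = -0.4144 + -0.0866i, |z|^2 = 0.1792
Iter 16: z = -0.4488 + -0.0462i, |z|^2 = 0.2035
Iter 17: z = -0.4137 + -0.0765i, |z|^2 = 0.1770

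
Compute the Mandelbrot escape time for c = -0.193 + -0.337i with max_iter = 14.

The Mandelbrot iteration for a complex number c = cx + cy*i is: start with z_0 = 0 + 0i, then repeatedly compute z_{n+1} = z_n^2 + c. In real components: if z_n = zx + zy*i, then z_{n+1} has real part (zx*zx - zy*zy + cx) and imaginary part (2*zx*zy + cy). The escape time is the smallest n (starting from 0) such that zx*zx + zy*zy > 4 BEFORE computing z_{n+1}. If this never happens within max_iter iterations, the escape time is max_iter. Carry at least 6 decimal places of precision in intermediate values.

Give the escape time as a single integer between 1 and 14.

Answer: 14

Derivation:
z_0 = 0 + 0i, c = -0.1930 + -0.3370i
Iter 1: z = -0.1930 + -0.3370i, |z|^2 = 0.1508
Iter 2: z = -0.2693 + -0.2069i, |z|^2 = 0.1153
Iter 3: z = -0.1633 + -0.2255i, |z|^2 = 0.0775
Iter 4: z = -0.2172 + -0.2633i, |z|^2 = 0.1165
Iter 5: z = -0.2152 + -0.2226i, |z|^2 = 0.0958
Iter 6: z = -0.1963 + -0.2412i, |z|^2 = 0.0967
Iter 7: z = -0.2127 + -0.2423i, |z|^2 = 0.1039
Iter 8: z = -0.2065 + -0.2339i, |z|^2 = 0.0974
Iter 9: z = -0.2051 + -0.2404i, |z|^2 = 0.0998
Iter 10: z = -0.2087 + -0.2384i, |z|^2 = 0.1004
Iter 11: z = -0.2063 + -0.2375i, |z|^2 = 0.0989
Iter 12: z = -0.2068 + -0.2390i, |z|^2 = 0.0999
Iter 13: z = -0.2073 + -0.2381i, |z|^2 = 0.0997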